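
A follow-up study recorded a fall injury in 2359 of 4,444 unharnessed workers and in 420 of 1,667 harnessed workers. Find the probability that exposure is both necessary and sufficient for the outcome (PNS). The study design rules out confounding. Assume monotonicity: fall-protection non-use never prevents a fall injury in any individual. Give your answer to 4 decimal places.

p₁ = P(outcome | exposed) = 2359/4444 = 0.53083
p₀ = P(outcome | unexposed) = 420/1667 = 0.25195
Under exogeneity and monotonicity, PNS = p₁ − p₀.
PNS = 0.53083 − 0.25195 = 0.27888

PNS ≈ 0.2789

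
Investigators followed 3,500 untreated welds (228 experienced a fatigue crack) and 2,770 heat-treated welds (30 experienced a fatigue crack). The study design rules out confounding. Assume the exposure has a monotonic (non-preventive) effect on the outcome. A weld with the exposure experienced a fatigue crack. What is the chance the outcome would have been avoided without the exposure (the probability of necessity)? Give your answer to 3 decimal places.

p₁ = P(outcome | exposed) = 228/3500 = 0.065143
p₀ = P(outcome | unexposed) = 30/2770 = 0.01083
Under exogeneity and monotonicity, PN = (p₁ − p₀) / p₁.
PN = (0.065143 − 0.01083) / 0.065143 = 0.054313 / 0.065143 ≈ 0.8337

PN ≈ 0.834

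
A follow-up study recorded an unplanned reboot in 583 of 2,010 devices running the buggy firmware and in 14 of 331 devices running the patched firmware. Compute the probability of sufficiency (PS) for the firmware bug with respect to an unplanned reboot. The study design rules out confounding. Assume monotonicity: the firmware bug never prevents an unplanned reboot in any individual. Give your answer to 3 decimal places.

p₁ = P(outcome | exposed) = 583/2010 = 0.29005
p₀ = P(outcome | unexposed) = 14/331 = 0.042296
Under exogeneity and monotonicity, PS = (p₁ − p₀) / (1 − p₀).
PS = (0.29005 − 0.042296) / (1 − 0.042296) = 0.24775 / 0.9577 ≈ 0.2587

PS ≈ 0.259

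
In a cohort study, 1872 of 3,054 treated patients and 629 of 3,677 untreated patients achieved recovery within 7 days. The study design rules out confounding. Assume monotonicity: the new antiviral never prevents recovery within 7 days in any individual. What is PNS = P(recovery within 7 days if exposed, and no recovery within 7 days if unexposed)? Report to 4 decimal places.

p₁ = P(outcome | exposed) = 1872/3054 = 0.61297
p₀ = P(outcome | unexposed) = 629/3677 = 0.17106
Under exogeneity and monotonicity, PNS = p₁ − p₀.
PNS = 0.61297 − 0.17106 = 0.4419

PNS ≈ 0.4419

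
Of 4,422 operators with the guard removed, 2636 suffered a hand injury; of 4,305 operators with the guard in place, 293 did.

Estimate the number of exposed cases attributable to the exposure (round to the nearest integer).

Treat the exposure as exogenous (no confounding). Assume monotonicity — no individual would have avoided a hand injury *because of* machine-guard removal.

about 2335 cases

p₁ = P(outcome | exposed) = 2636/4422 = 0.59611
p₀ = P(outcome | unexposed) = 293/4305 = 0.06806
PN = (p₁ − p₀)/p₁ = (0.59611 − 0.06806) / 0.59611 ≈ 0.88583.
Attributable cases ≈ PN × (exposed cases) = 0.88583 × 2636 ≈ 2335.04.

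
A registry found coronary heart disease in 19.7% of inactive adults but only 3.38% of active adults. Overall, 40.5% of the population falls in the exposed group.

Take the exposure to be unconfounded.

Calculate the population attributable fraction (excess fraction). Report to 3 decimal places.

PAF ≈ 0.662

p₁ = 0.197, p₀ = 0.0338.
Overall risk P(Y=1) = π·p₁ + (1−π)·p₀ = 0.405×0.197 + 0.595×0.0338 = 0.099896.
Under exogeneity, PAF = [P(Y=1) − p₀] / P(Y=1).
PAF = (0.099896 − 0.0338) / 0.099896 ≈ 0.6616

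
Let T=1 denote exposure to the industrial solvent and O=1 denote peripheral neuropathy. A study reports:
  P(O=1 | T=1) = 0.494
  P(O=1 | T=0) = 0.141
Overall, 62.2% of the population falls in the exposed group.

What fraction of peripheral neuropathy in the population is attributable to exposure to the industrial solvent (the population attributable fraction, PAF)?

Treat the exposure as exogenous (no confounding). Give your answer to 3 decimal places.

PAF ≈ 0.609

Let p₁ = 0.494, p₀ = 0.141.
Overall risk P(Y=1) = π·p₁ + (1−π)·p₀ = 0.622×0.494 + 0.378×0.141 = 0.36057.
Under exogeneity, PAF = [P(Y=1) − p₀] / P(Y=1).
PAF = (0.36057 − 0.141) / 0.36057 ≈ 0.6089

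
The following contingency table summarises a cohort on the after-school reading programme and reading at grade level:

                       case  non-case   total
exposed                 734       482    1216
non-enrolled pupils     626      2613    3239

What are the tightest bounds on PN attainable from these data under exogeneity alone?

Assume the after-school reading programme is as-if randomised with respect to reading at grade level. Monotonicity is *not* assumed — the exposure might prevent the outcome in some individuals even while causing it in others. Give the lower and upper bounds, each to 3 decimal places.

0.680 ≤ PN ≤ 1.000

p₁ = P(outcome | exposed) = 734/1216 = 0.60362
p₀ = P(outcome | unexposed) = 626/3239 = 0.19327
Under exogeneity alone the bounds on PN are max{0,(p₁−p₀)/p₁} ≤ PN ≤ min{1,(1−p₀)/p₁}.
  lower = (p₁ − p₀)/p₁ = 0.41035 / 0.60362 ≈ 0.6798
  upper = min{1, (1 − p₀)/p₁} = 0.80673 / 0.60362 ≈ 1.3365 → capped at 1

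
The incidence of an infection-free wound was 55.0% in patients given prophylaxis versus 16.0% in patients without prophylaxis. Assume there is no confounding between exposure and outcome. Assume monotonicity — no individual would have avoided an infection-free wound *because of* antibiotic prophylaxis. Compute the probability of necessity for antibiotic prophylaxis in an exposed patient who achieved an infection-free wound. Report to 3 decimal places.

PN ≈ 0.709

p₁ = 0.55, p₀ = 0.16.
Under exogeneity and monotonicity, PN = (p₁ − p₀) / p₁.
PN = (0.55 − 0.16) / 0.55 = 0.39 / 0.55 ≈ 0.7091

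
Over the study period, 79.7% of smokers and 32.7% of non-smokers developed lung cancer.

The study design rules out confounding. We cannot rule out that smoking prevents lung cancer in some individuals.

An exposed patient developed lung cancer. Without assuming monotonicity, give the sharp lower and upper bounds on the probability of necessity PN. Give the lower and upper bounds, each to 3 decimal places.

p₁ = 0.797, p₀ = 0.327.
Under exogeneity alone the bounds on PN are max{0,(p₁−p₀)/p₁} ≤ PN ≤ min{1,(1−p₀)/p₁}.
  lower = (p₁ − p₀)/p₁ = 0.47 / 0.797 ≈ 0.5897
  upper = min{1, (1 − p₀)/p₁} = 0.673 / 0.797 ≈ 0.8444

0.590 ≤ PN ≤ 0.844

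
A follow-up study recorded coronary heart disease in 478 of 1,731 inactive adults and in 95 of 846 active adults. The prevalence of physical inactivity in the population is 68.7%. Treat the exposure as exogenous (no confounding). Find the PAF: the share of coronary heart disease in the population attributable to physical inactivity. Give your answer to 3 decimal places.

p₁ = P(outcome | exposed) = 478/1731 = 0.27614
p₀ = P(outcome | unexposed) = 95/846 = 0.11229
Overall risk P(Y=1) = π·p₁ + (1−π)·p₀ = 0.687×0.27614 + 0.313×0.11229 = 0.22486.
Under exogeneity, PAF = [P(Y=1) − p₀] / P(Y=1).
PAF = (0.22486 − 0.11229) / 0.22486 ≈ 0.5006

PAF ≈ 0.501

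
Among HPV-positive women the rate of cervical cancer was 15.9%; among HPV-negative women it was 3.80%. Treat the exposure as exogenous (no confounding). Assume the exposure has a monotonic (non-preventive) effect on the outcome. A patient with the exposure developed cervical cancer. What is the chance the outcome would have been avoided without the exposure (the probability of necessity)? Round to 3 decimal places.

p₁ = 0.159, p₀ = 0.038.
Under exogeneity and monotonicity, PN = (p₁ − p₀) / p₁.
PN = (0.159 − 0.038) / 0.159 = 0.121 / 0.159 ≈ 0.7610

PN ≈ 0.761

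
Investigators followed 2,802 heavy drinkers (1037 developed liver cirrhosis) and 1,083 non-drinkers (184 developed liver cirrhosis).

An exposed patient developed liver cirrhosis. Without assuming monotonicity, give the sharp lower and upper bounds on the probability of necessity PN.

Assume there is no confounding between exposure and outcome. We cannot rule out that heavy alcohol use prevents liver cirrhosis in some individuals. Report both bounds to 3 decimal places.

p₁ = P(outcome | exposed) = 1037/2802 = 0.37009
p₀ = P(outcome | unexposed) = 184/1083 = 0.1699
Under exogeneity alone the bounds on PN are max{0,(p₁−p₀)/p₁} ≤ PN ≤ min{1,(1−p₀)/p₁}.
  lower = (p₁ − p₀)/p₁ = 0.20019 / 0.37009 ≈ 0.5409
  upper = min{1, (1 − p₀)/p₁} = 0.8301 / 0.37009 ≈ 2.2430 → capped at 1

0.541 ≤ PN ≤ 1.000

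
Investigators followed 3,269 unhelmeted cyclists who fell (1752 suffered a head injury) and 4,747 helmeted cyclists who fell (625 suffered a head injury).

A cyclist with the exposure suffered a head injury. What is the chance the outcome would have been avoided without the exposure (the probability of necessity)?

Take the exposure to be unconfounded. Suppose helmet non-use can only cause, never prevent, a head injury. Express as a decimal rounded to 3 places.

p₁ = P(outcome | exposed) = 1752/3269 = 0.53594
p₀ = P(outcome | unexposed) = 625/4747 = 0.13166
Under exogeneity and monotonicity, PN = (p₁ − p₀) / p₁.
PN = (0.53594 − 0.13166) / 0.53594 = 0.40428 / 0.53594 ≈ 0.7543

PN ≈ 0.754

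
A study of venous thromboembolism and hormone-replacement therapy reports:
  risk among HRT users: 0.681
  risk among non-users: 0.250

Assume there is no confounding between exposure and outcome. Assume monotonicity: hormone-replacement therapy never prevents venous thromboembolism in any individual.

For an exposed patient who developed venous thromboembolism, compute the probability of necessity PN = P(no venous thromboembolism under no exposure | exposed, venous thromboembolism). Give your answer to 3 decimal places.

PN ≈ 0.633

Let p₁ = 0.681, p₀ = 0.25.
Under exogeneity and monotonicity, PN = (p₁ − p₀) / p₁.
PN = (0.681 − 0.25) / 0.681 = 0.431 / 0.681 ≈ 0.6329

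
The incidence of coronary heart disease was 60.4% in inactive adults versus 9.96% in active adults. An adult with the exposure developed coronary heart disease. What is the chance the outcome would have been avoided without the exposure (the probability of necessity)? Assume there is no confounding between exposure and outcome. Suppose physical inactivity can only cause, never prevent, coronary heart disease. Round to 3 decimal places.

PN ≈ 0.835

p₁ = 0.604, p₀ = 0.0996.
Under exogeneity and monotonicity, PN = (p₁ − p₀) / p₁.
PN = (0.604 − 0.0996) / 0.604 = 0.5044 / 0.604 ≈ 0.8351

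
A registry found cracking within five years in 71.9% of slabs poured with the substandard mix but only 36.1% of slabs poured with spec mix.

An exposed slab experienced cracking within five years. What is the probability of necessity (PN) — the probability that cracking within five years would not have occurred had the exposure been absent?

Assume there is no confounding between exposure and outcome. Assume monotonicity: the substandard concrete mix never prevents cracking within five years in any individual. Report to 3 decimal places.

PN ≈ 0.498

p₁ = 0.719, p₀ = 0.361.
Under exogeneity and monotonicity, PN = (p₁ − p₀) / p₁.
PN = (0.719 − 0.361) / 0.719 = 0.358 / 0.719 ≈ 0.4979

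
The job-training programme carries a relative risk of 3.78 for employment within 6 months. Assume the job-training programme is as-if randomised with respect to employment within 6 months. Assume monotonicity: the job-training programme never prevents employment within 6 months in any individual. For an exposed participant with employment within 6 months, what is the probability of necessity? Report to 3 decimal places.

Under exogeneity and monotonicity, PN = (RR − 1) / RR = 1 − 1/RR.
PN = (3.78 − 1) / 3.78 = 2.78 / 3.78 ≈ 0.7354

PN ≈ 0.735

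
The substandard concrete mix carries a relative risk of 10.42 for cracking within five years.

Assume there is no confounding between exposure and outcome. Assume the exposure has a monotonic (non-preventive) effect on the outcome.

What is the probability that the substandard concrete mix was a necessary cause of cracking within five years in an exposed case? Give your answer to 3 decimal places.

Under exogeneity and monotonicity, PN = (RR − 1) / RR = 1 − 1/RR.
PN = (10.42 − 1) / 10.42 = 9.42 / 10.42 ≈ 0.9040

PN ≈ 0.904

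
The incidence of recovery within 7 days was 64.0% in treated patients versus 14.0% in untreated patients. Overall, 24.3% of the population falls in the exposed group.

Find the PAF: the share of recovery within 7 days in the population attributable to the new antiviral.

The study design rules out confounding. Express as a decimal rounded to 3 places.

PAF ≈ 0.465

p₁ = 0.64, p₀ = 0.14.
Overall risk P(Y=1) = π·p₁ + (1−π)·p₀ = 0.243×0.64 + 0.757×0.14 = 0.2615.
Under exogeneity, PAF = [P(Y=1) − p₀] / P(Y=1).
PAF = (0.2615 − 0.14) / 0.2615 ≈ 0.4646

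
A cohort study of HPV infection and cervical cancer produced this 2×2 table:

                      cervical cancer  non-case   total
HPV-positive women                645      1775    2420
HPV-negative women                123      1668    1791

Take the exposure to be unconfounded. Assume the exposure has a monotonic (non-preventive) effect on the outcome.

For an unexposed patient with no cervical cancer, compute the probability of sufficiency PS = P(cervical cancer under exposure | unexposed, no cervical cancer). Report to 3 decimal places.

PS ≈ 0.212

p₁ = P(outcome | exposed) = 645/2420 = 0.26653
p₀ = P(outcome | unexposed) = 123/1791 = 0.068677
Under exogeneity and monotonicity, PS = (p₁ − p₀)/(1 − p₀).
PS = (0.26653 − 0.068677) / 0.93132 ≈ 0.2124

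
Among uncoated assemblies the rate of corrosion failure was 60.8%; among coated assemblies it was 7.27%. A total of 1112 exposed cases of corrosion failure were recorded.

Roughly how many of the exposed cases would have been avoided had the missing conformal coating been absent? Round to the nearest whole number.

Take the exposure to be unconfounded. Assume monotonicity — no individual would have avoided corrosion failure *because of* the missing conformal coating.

p₁ = 0.608, p₀ = 0.0727.
PN = (p₁ − p₀)/p₁ = (0.608 − 0.0727) / 0.608 ≈ 0.88043.
Attributable cases ≈ PN × (exposed cases) = 0.88043 × 1112 ≈ 979.04.

about 979 cases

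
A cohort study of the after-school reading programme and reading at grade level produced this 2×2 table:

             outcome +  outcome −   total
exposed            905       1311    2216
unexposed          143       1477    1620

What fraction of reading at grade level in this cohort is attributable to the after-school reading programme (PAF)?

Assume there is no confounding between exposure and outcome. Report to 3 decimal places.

PAF ≈ 0.677

p₁ = P(outcome | exposed) = 905/2216 = 0.40839
p₀ = P(outcome | unexposed) = 143/1620 = 0.088272
Exposure prevalence π = 2216/3836 = 0.57769; overall risk P(Y=1) = 0.2732.
Under exogeneity, PAF = [P(Y=1) − p₀]/P(Y=1).
PAF = (0.2732 − 0.088272) / 0.2732 ≈ 0.6769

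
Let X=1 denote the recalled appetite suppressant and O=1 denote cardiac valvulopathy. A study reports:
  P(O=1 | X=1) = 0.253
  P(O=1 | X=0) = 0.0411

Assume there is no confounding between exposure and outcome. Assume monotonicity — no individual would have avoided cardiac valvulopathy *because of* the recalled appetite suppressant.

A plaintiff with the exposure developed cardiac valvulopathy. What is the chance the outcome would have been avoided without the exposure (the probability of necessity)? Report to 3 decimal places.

Let p₁ = 0.253, p₀ = 0.0411.
Under exogeneity and monotonicity, PN = (p₁ − p₀) / p₁.
PN = (0.253 − 0.0411) / 0.253 = 0.2119 / 0.253 ≈ 0.8375

PN ≈ 0.838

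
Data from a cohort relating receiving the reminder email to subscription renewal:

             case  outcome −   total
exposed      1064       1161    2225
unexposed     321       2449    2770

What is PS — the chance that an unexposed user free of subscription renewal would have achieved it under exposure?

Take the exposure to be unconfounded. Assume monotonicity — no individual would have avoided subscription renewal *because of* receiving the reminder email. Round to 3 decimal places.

p₁ = P(outcome | exposed) = 1064/2225 = 0.4782
p₀ = P(outcome | unexposed) = 321/2770 = 0.11588
Under exogeneity and monotonicity, PS = (p₁ − p₀) / (1 − p₀).
PS = (0.4782 − 0.11588) / (1 − 0.11588) = 0.36232 / 0.88412 ≈ 0.4098

PS ≈ 0.410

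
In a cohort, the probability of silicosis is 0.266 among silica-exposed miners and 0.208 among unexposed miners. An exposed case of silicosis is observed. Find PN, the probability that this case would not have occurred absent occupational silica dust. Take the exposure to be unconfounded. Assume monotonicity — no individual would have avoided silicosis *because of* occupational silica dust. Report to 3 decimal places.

PN ≈ 0.218

Let p₁ = 0.266, p₀ = 0.208.
Under exogeneity and monotonicity, PN = (p₁ − p₀) / p₁.
PN = (0.266 − 0.208) / 0.266 = 0.058 / 0.266 ≈ 0.2180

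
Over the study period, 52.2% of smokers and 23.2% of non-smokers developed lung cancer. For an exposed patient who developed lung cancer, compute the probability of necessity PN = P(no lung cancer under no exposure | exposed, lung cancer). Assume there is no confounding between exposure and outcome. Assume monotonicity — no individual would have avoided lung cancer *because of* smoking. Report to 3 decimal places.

p₁ = 0.522, p₀ = 0.232.
Under exogeneity and monotonicity, PN = (p₁ − p₀) / p₁.
PN = (0.522 − 0.232) / 0.522 = 0.29 / 0.522 ≈ 0.5556

PN ≈ 0.556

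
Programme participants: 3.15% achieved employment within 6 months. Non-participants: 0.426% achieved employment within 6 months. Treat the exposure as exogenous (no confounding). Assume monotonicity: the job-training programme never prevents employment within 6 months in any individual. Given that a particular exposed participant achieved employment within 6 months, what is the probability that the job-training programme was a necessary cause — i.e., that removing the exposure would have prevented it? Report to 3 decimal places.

p₁ = 0.0315, p₀ = 0.00426.
Under exogeneity and monotonicity, PN = (p₁ − p₀) / p₁.
PN = (0.0315 − 0.00426) / 0.0315 = 0.02724 / 0.0315 ≈ 0.8648

PN ≈ 0.865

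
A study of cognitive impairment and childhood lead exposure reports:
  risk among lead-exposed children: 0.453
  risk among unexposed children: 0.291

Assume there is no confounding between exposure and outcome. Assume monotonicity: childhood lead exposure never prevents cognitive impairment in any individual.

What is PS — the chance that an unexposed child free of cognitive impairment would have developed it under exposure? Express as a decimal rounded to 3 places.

PS ≈ 0.228

Let p₁ = 0.453, p₀ = 0.291.
Under exogeneity and monotonicity, PS = (p₁ − p₀) / (1 − p₀).
PS = (0.453 − 0.291) / (1 − 0.291) = 0.162 / 0.709 ≈ 0.2285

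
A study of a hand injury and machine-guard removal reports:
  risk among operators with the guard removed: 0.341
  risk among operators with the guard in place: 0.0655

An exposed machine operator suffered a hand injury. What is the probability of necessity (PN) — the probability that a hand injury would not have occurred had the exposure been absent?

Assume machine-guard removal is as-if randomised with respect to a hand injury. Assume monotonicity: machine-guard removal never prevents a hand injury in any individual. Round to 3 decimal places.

PN ≈ 0.808

Let p₁ = 0.341, p₀ = 0.0655.
Under exogeneity and monotonicity, PN = (p₁ − p₀) / p₁.
PN = (0.341 − 0.0655) / 0.341 = 0.2755 / 0.341 ≈ 0.8079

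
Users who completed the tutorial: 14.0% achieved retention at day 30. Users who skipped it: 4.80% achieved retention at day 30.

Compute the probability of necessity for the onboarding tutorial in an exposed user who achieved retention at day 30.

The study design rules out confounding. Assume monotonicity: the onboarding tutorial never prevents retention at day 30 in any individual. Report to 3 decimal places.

PN ≈ 0.657

p₁ = 0.14, p₀ = 0.048.
Under exogeneity and monotonicity, PN = (p₁ − p₀) / p₁.
PN = (0.14 − 0.048) / 0.14 = 0.092 / 0.14 ≈ 0.6571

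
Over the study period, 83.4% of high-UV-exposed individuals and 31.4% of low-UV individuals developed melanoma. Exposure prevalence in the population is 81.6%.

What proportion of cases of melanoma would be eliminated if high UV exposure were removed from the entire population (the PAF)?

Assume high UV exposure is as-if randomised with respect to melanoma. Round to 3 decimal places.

PAF ≈ 0.575

p₁ = 0.834, p₀ = 0.314.
Overall risk P(Y=1) = π·p₁ + (1−π)·p₀ = 0.816×0.834 + 0.184×0.314 = 0.73832.
Under exogeneity, PAF = [P(Y=1) − p₀] / P(Y=1).
PAF = (0.73832 − 0.314) / 0.73832 ≈ 0.5747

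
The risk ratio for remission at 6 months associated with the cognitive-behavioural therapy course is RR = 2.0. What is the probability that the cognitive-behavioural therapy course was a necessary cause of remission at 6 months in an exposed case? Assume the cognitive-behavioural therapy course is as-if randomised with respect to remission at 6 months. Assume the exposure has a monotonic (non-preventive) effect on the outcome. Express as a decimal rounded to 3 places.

Under exogeneity and monotonicity, PN = (RR − 1) / RR = 1 − 1/RR.
PN = (2.0 − 1) / 2.0 = 1 / 2.0 ≈ 0.5000

PN ≈ 0.500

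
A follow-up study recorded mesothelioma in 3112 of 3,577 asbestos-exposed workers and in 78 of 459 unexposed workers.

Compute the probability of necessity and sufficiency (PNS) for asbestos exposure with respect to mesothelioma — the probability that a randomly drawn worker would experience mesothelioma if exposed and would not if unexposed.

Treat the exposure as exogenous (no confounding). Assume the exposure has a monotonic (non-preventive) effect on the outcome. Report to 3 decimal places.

PNS ≈ 0.700

p₁ = P(outcome | exposed) = 3112/3577 = 0.87
p₀ = P(outcome | unexposed) = 78/459 = 0.16993
Under exogeneity and monotonicity, PNS = p₁ − p₀.
PNS = 0.87 − 0.16993 = 0.70007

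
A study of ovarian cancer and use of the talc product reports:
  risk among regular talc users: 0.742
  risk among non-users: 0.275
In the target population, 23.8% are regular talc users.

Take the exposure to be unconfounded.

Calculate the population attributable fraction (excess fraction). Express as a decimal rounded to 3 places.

PAF ≈ 0.288

Let p₁ = 0.742, p₀ = 0.275.
Overall risk P(Y=1) = π·p₁ + (1−π)·p₀ = 0.238×0.742 + 0.762×0.275 = 0.38615.
Under exogeneity, PAF = [P(Y=1) − p₀] / P(Y=1).
PAF = (0.38615 − 0.275) / 0.38615 ≈ 0.2878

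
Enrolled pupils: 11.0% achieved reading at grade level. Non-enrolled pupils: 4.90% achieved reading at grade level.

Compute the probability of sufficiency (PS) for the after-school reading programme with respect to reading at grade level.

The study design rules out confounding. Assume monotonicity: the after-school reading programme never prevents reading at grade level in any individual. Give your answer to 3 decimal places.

p₁ = 0.11, p₀ = 0.049.
Under exogeneity and monotonicity, PS = (p₁ − p₀) / (1 − p₀).
PS = (0.11 − 0.049) / (1 − 0.049) = 0.061 / 0.951 ≈ 0.0641

PS ≈ 0.064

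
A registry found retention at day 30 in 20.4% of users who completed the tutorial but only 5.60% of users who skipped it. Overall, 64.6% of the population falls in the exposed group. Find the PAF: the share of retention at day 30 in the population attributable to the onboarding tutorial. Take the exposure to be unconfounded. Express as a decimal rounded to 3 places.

PAF ≈ 0.631

p₁ = 0.204, p₀ = 0.056.
Overall risk P(Y=1) = π·p₁ + (1−π)·p₀ = 0.646×0.204 + 0.354×0.056 = 0.15161.
Under exogeneity, PAF = [P(Y=1) − p₀] / P(Y=1).
PAF = (0.15161 − 0.056) / 0.15161 ≈ 0.6306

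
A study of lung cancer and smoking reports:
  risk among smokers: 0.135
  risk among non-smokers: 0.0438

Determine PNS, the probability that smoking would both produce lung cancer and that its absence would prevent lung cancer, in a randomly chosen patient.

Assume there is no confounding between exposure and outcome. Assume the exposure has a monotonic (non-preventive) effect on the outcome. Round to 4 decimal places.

Let p₁ = 0.135, p₀ = 0.0438.
Under exogeneity and monotonicity, PNS = p₁ − p₀.
PNS = 0.135 − 0.0438 = 0.0912

PNS ≈ 0.0912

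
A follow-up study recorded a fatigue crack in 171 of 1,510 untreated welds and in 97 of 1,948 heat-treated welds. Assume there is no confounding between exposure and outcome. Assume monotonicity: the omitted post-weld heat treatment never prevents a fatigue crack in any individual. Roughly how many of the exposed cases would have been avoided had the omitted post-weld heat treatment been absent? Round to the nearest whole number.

p₁ = P(outcome | exposed) = 171/1510 = 0.11325
p₀ = P(outcome | unexposed) = 97/1948 = 0.049795
PN = (p₁ − p₀)/p₁ = (0.11325 − 0.049795) / 0.11325 ≈ 0.56029.
Attributable cases ≈ PN × (exposed cases) = 0.56029 × 171 ≈ 95.81.

about 96 cases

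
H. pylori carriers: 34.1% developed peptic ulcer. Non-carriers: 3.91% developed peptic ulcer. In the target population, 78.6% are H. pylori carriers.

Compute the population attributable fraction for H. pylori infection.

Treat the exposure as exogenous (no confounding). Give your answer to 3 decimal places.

PAF ≈ 0.859

p₁ = 0.341, p₀ = 0.0391.
Overall risk P(Y=1) = π·p₁ + (1−π)·p₀ = 0.786×0.341 + 0.214×0.0391 = 0.27639.
Under exogeneity, PAF = [P(Y=1) − p₀] / P(Y=1).
PAF = (0.27639 − 0.0391) / 0.27639 ≈ 0.8585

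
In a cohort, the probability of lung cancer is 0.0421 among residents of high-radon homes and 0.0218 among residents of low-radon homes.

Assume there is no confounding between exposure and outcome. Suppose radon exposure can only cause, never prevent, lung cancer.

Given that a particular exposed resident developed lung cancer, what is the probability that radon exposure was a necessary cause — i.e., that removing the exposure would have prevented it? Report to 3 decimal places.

PN ≈ 0.482

Let p₁ = 0.0421, p₀ = 0.0218.
Under exogeneity and monotonicity, PN = (p₁ − p₀) / p₁.
PN = (0.0421 − 0.0218) / 0.0421 = 0.0203 / 0.0421 ≈ 0.4822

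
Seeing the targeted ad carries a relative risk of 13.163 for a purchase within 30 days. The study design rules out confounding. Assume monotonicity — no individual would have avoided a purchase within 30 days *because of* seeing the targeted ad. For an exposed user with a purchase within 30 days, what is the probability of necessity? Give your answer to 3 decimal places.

Under exogeneity and monotonicity, PN = (RR − 1) / RR = 1 − 1/RR.
PN = (13.163 − 1) / 13.163 = 12.16 / 13.163 ≈ 0.9240

PN ≈ 0.924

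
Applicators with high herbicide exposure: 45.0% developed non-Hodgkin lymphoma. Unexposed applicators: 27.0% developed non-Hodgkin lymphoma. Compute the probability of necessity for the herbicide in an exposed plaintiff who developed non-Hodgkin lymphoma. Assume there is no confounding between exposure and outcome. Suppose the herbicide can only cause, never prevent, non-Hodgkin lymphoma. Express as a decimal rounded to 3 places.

PN ≈ 0.400

p₁ = 0.45, p₀ = 0.27.
Under exogeneity and monotonicity, PN = (p₁ − p₀) / p₁.
PN = (0.45 − 0.27) / 0.45 = 0.18 / 0.45 ≈ 0.4000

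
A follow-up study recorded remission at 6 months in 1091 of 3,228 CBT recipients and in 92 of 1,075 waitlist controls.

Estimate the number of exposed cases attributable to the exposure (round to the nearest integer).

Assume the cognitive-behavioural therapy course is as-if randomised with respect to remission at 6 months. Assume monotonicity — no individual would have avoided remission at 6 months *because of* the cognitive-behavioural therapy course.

about 815 cases

p₁ = P(outcome | exposed) = 1091/3228 = 0.33798
p₀ = P(outcome | unexposed) = 92/1075 = 0.085581
PN = (p₁ − p₀)/p₁ = (0.33798 − 0.085581) / 0.33798 ≈ 0.74679.
Attributable cases ≈ PN × (exposed cases) = 0.74679 × 1091 ≈ 814.74.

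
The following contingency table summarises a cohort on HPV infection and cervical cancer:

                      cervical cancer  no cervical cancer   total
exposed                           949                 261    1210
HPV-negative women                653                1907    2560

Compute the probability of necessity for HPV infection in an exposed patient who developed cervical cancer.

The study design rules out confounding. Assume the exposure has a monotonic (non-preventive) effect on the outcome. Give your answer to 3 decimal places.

PN ≈ 0.675

p₁ = P(outcome | exposed) = 949/1210 = 0.7843
p₀ = P(outcome | unexposed) = 653/2560 = 0.25508
Under exogeneity and monotonicity, PN = (p₁ − p₀) / p₁.
PN = (0.7843 − 0.25508) / 0.7843 = 0.52922 / 0.7843 ≈ 0.6748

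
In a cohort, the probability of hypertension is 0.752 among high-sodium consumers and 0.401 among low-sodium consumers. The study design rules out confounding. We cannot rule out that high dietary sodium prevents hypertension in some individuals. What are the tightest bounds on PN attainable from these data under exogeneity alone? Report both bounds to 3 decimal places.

Let p₁ = 0.752, p₀ = 0.401.
Under exogeneity alone the bounds on PN are max{0,(p₁−p₀)/p₁} ≤ PN ≤ min{1,(1−p₀)/p₁}.
  lower = (p₁ − p₀)/p₁ = 0.351 / 0.752 ≈ 0.4668
  upper = min{1, (1 − p₀)/p₁} = 0.599 / 0.752 ≈ 0.7965

0.467 ≤ PN ≤ 0.797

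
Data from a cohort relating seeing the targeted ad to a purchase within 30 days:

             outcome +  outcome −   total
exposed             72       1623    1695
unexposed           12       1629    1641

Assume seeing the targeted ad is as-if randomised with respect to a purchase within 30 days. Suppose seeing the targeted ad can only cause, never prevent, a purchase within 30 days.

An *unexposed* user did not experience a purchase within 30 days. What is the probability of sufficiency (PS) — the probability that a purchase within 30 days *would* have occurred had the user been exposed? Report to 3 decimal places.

p₁ = P(outcome | exposed) = 72/1695 = 0.042478
p₀ = P(outcome | unexposed) = 12/1641 = 0.0073126
Under exogeneity and monotonicity, PS = (p₁ − p₀)/(1 − p₀).
PS = (0.042478 − 0.0073126) / 0.99269 ≈ 0.0354

PS ≈ 0.035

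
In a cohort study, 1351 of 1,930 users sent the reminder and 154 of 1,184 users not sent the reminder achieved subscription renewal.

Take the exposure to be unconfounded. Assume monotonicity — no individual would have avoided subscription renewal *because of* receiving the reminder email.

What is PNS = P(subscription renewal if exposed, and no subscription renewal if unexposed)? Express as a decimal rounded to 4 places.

p₁ = P(outcome | exposed) = 1351/1930 = 0.7
p₀ = P(outcome | unexposed) = 154/1184 = 0.13007
Under exogeneity and monotonicity, PNS = p₁ − p₀.
PNS = 0.7 − 0.13007 = 0.56993

PNS ≈ 0.5699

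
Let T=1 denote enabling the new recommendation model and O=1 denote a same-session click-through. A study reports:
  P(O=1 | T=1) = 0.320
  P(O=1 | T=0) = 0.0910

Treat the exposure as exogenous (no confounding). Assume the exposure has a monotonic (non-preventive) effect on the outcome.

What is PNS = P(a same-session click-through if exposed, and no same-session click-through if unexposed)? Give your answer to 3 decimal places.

Let p₁ = 0.32, p₀ = 0.091.
Under exogeneity and monotonicity, PNS = p₁ − p₀.
PNS = 0.32 − 0.091 = 0.229

PNS ≈ 0.229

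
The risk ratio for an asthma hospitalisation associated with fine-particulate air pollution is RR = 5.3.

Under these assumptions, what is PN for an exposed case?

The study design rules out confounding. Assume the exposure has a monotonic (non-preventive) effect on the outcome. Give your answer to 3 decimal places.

Under exogeneity and monotonicity, PN = (RR − 1) / RR = 1 − 1/RR.
PN = (5.3 − 1) / 5.3 = 4.3 / 5.3 ≈ 0.8113

PN ≈ 0.811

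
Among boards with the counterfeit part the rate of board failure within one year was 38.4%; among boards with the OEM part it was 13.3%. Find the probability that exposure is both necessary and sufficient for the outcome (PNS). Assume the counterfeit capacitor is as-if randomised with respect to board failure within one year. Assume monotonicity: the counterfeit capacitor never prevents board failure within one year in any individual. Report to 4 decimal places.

p₁ = 0.384, p₀ = 0.133.
Under exogeneity and monotonicity, PNS = p₁ − p₀.
PNS = 0.384 − 0.133 = 0.251

PNS ≈ 0.2510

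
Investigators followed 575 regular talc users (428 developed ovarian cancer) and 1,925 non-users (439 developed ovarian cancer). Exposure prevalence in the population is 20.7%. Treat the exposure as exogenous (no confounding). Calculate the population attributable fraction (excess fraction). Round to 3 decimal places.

p₁ = P(outcome | exposed) = 428/575 = 0.74435
p₀ = P(outcome | unexposed) = 439/1925 = 0.22805
Overall risk P(Y=1) = π·p₁ + (1−π)·p₀ = 0.207×0.74435 + 0.793×0.22805 = 0.33493.
Under exogeneity, PAF = [P(Y=1) − p₀] / P(Y=1).
PAF = (0.33493 − 0.22805) / 0.33493 ≈ 0.3191

PAF ≈ 0.319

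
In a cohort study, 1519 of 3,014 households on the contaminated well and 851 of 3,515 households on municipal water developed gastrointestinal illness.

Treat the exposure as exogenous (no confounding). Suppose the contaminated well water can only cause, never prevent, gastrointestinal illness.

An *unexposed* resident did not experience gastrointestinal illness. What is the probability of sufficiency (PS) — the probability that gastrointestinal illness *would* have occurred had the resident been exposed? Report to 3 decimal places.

p₁ = P(outcome | exposed) = 1519/3014 = 0.50398
p₀ = P(outcome | unexposed) = 851/3515 = 0.24211
Under exogeneity and monotonicity, PS = (p₁ − p₀) / (1 − p₀).
PS = (0.50398 − 0.24211) / (1 − 0.24211) = 0.26188 / 0.75789 ≈ 0.3455

PS ≈ 0.346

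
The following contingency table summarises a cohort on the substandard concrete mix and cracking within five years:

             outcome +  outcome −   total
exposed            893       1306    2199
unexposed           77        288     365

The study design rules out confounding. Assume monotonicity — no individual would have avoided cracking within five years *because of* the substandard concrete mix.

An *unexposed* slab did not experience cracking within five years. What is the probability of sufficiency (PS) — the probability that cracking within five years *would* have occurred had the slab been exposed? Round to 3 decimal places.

PS ≈ 0.247

p₁ = P(outcome | exposed) = 893/2199 = 0.40609
p₀ = P(outcome | unexposed) = 77/365 = 0.21096
Under exogeneity and monotonicity, PS = (p₁ − p₀) / (1 − p₀).
PS = (0.40609 − 0.21096) / (1 − 0.21096) = 0.19513 / 0.78904 ≈ 0.2473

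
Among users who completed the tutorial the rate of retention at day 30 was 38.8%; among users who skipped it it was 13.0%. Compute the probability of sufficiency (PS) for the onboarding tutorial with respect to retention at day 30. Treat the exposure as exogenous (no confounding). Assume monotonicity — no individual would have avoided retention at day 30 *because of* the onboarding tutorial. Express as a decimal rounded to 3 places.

PS ≈ 0.297

p₁ = 0.388, p₀ = 0.13.
Under exogeneity and monotonicity, PS = (p₁ − p₀) / (1 − p₀).
PS = (0.388 − 0.13) / (1 − 0.13) = 0.258 / 0.87 ≈ 0.2966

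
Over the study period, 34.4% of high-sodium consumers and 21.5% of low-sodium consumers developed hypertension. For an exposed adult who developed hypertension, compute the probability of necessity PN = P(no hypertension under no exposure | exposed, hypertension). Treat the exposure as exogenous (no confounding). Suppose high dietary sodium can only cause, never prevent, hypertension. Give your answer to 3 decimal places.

PN ≈ 0.375

p₁ = 0.344, p₀ = 0.215.
Under exogeneity and monotonicity, PN = (p₁ − p₀) / p₁.
PN = (0.344 − 0.215) / 0.344 = 0.129 / 0.344 ≈ 0.3750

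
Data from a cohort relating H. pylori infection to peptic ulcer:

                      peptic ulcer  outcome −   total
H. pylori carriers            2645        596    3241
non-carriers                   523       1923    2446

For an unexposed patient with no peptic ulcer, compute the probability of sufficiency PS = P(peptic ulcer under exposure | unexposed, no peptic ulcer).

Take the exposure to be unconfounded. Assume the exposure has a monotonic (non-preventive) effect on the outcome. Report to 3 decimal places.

p₁ = P(outcome | exposed) = 2645/3241 = 0.81611
p₀ = P(outcome | unexposed) = 523/2446 = 0.21382
Under exogeneity and monotonicity, PS = (p₁ − p₀)/(1 − p₀).
PS = (0.81611 − 0.21382) / 0.78618 ≈ 0.7661

PS ≈ 0.766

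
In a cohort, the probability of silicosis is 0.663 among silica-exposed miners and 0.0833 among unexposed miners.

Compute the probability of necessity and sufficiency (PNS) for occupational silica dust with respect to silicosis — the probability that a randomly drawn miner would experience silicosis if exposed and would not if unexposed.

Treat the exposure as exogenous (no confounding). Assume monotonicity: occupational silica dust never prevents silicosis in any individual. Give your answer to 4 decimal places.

PNS ≈ 0.5797

Let p₁ = 0.663, p₀ = 0.0833.
Under exogeneity and monotonicity, PNS = p₁ − p₀.
PNS = 0.663 − 0.0833 = 0.5797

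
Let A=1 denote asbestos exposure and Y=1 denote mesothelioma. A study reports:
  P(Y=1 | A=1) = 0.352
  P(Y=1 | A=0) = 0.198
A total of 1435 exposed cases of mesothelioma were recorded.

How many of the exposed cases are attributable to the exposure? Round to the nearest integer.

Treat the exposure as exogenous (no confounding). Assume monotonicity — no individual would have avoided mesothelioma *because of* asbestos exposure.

Let p₁ = 0.352, p₀ = 0.198.
PN = (p₁ − p₀)/p₁ = (0.352 − 0.198) / 0.352 ≈ 0.43750.
Attributable cases ≈ PN × (exposed cases) = 0.43750 × 1435 ≈ 627.81.

about 628 cases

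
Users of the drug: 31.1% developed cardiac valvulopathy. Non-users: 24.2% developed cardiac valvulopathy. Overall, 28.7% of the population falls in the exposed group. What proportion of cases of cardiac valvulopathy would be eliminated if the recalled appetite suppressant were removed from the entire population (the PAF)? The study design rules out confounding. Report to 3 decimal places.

p₁ = 0.311, p₀ = 0.242.
Overall risk P(Y=1) = π·p₁ + (1−π)·p₀ = 0.287×0.311 + 0.713×0.242 = 0.2618.
Under exogeneity, PAF = [P(Y=1) − p₀] / P(Y=1).
PAF = (0.2618 − 0.242) / 0.2618 ≈ 0.0756

PAF ≈ 0.076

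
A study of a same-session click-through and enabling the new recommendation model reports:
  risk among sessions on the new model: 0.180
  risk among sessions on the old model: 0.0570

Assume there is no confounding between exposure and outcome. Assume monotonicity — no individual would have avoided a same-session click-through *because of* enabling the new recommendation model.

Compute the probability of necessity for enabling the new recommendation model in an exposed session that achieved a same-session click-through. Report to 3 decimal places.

Let p₁ = 0.18, p₀ = 0.057.
Under exogeneity and monotonicity, PN = (p₁ − p₀) / p₁.
PN = (0.18 − 0.057) / 0.18 = 0.123 / 0.18 ≈ 0.6833

PN ≈ 0.683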